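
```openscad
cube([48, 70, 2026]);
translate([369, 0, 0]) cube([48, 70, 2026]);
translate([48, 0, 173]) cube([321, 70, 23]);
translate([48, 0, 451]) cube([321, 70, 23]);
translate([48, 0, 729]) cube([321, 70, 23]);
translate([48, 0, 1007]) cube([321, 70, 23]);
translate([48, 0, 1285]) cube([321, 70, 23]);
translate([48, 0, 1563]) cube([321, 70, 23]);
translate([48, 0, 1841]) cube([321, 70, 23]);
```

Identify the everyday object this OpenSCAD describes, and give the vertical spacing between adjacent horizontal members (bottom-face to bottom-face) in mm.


A ladder. The rung spacing is 278 mm.

Two tall 48×70 posts with 7 short bars between them — a ladder. Adjacent rungs sit at z = 173 and z = 451, so the spacing is 451 − 173 = 278 mm.


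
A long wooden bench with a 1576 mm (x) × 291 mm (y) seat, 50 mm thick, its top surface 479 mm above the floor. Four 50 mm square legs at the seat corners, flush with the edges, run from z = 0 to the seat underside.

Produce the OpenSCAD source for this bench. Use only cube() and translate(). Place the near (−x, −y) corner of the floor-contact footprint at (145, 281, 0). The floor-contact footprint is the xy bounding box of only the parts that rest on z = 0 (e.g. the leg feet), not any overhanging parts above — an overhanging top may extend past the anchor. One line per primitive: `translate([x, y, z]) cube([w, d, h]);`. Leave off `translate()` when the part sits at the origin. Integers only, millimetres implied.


// leg_h = 479 − 50 = 429
translate([145, 281, 429]) cube([1576, 291, 50]);
translate([145, 281, 0]) cube([50, 50, 429]);
translate([145, 522, 0]) cube([50, 50, 429]);
translate([1671, 281, 0]) cube([50, 50, 429]);
translate([1671, 522, 0]) cube([50, 50, 429]);


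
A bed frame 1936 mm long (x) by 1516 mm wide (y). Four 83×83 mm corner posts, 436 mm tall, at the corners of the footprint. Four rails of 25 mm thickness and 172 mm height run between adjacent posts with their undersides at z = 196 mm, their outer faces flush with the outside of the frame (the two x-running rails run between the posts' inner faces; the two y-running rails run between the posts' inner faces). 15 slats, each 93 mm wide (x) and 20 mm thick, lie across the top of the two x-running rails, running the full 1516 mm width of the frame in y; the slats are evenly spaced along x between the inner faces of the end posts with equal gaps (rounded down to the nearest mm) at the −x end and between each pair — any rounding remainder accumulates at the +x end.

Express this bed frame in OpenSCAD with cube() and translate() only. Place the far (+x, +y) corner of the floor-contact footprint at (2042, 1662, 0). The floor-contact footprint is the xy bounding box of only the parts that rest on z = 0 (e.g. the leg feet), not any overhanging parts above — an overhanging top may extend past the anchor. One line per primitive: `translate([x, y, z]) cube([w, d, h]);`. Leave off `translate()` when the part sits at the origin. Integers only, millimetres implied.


// slat z = rail_z + rail_h = 196 + 172 = 368
// slat gap = ⌊(1770 − 15·93) / 16⌋ = 23
translate([106, 146, 0]) cube([83, 83, 436]);
translate([106, 1579, 0]) cube([83, 83, 436]);
translate([1959, 146, 0]) cube([83, 83, 436]);
translate([1959, 1579, 0]) cube([83, 83, 436]);
translate([189, 146, 196]) cube([1770, 25, 172]);
translate([189, 1637, 196]) cube([1770, 25, 172]);
translate([106, 229, 196]) cube([25, 1350, 172]);
translate([2017, 229, 196]) cube([25, 1350, 172]);
translate([212, 146, 368]) cube([93, 1516, 20]);
translate([328, 146, 368]) cube([93, 1516, 20]);
translate([444, 146, 368]) cube([93, 1516, 20]);
translate([560, 146, 368]) cube([93, 1516, 20]);
translate([676, 146, 368]) cube([93, 1516, 20]);
translate([792, 146, 368]) cube([93, 1516, 20]);
translate([908, 146, 368]) cube([93, 1516, 20]);
translate([1024, 146, 368]) cube([93, 1516, 20]);
translate([1140, 146, 368]) cube([93, 1516, 20]);
translate([1256, 146, 368]) cube([93, 1516, 20]);
translate([1372, 146, 368]) cube([93, 1516, 20]);
translate([1488, 146, 368]) cube([93, 1516, 20]);
translate([1604, 146, 368]) cube([93, 1516, 20]);
translate([1720, 146, 368]) cube([93, 1516, 20]);
translate([1836, 146, 368]) cube([93, 1516, 20]);


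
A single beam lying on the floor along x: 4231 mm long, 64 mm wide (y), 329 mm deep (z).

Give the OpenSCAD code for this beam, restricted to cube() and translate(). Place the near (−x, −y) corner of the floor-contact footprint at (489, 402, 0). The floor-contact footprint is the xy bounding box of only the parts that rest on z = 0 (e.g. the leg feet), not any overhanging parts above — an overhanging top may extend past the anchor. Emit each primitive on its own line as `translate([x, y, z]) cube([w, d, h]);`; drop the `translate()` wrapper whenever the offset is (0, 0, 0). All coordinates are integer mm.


translate([489, 402, 0]) cube([4231, 64, 329]);


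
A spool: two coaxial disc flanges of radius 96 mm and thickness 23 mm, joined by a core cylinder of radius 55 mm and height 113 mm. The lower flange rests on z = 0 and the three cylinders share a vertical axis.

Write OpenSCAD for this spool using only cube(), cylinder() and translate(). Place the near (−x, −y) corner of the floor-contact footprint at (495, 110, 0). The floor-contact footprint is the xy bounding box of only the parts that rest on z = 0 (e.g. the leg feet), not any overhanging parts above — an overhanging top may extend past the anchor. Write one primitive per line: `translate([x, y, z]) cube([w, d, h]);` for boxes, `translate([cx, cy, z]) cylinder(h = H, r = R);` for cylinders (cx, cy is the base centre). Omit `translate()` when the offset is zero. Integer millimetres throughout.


translate([591, 206, 0]) cylinder(h = 23, r = 96);
translate([591, 206, 23]) cylinder(h = 113, r = 55);
translate([591, 206, 136]) cylinder(h = 23, r = 96);


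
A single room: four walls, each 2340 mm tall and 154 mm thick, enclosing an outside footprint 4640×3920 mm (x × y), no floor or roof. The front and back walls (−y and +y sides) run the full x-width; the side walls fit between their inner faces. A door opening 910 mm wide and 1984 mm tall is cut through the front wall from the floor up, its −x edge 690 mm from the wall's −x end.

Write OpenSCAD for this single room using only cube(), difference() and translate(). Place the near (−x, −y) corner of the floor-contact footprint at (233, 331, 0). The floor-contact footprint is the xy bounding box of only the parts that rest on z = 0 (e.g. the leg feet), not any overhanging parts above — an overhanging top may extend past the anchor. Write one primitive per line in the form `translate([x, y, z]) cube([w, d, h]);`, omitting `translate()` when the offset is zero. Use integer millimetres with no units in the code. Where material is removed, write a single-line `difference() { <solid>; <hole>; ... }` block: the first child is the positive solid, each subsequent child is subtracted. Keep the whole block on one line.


difference() { translate([233, 331, 0]) cube([4640, 154, 2340]); translate([923, 331, 0]) cube([910, 154, 1984]); }
translate([233, 4097, 0]) cube([4640, 154, 2340]);
translate([233, 485, 0]) cube([154, 3612, 2340]);
translate([4719, 485, 0]) cube([154, 3612, 2340]);


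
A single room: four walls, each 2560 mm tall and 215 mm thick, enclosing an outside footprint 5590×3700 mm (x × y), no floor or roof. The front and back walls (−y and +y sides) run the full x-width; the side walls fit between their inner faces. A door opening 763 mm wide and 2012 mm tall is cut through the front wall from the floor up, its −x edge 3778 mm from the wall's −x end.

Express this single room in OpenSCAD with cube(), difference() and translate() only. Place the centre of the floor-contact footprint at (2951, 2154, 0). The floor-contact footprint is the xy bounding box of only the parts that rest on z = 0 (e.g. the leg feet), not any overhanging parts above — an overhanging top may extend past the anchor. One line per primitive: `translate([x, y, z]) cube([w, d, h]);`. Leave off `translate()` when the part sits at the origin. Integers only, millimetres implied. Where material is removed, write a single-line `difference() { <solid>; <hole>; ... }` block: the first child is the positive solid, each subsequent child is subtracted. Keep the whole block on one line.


difference() { translate([156, 304, 0]) cube([5590, 215, 2560]); translate([3934, 304, 0]) cube([763, 215, 2012]); }
translate([156, 3789, 0]) cube([5590, 215, 2560]);
translate([156, 519, 0]) cube([215, 3270, 2560]);
translate([5531, 519, 0]) cube([215, 3270, 2560]);


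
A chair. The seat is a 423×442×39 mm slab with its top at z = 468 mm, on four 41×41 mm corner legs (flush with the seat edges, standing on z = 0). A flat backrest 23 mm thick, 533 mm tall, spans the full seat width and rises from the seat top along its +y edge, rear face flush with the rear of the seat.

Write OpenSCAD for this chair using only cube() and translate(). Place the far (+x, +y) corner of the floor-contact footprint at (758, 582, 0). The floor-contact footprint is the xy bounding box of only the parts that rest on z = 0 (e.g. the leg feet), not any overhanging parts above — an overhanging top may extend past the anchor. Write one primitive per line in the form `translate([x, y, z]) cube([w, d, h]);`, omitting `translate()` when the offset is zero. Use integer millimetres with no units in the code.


translate([335, 140, 429]) cube([423, 442, 39]);
translate([335, 140, 0]) cube([41, 41, 429]);
translate([717, 140, 0]) cube([41, 41, 429]);
translate([335, 541, 0]) cube([41, 41, 429]);
translate([717, 541, 0]) cube([41, 41, 429]);
translate([335, 559, 468]) cube([423, 23, 533]);


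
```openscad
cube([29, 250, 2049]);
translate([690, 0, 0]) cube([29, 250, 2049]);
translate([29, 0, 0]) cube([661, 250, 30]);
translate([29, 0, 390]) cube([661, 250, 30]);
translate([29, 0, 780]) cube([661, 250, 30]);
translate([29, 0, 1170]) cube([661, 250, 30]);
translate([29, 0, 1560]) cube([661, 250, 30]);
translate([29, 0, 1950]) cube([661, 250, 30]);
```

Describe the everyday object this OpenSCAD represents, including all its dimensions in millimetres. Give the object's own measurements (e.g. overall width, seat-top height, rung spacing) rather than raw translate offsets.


An open bookshelf. Two side panels, each 29 mm thick, 250 mm deep and 2049 mm tall, stand 719 mm apart (outside-to-outside). Between them sit 6 shelves, each 30 mm thick and 250 mm deep, spanning the full gap between the sides. The bottom shelf rests on the floor (its underside at z = 0) and the clear gap between one shelf's top and the next shelf's underside is 360 mm.


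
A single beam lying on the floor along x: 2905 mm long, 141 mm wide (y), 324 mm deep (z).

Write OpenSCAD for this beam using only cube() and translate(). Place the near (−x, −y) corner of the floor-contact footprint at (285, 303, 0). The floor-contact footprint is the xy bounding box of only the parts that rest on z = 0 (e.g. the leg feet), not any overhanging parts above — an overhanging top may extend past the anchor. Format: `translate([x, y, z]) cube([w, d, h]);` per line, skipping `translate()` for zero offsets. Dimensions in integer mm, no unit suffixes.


translate([285, 303, 0]) cube([2905, 141, 324]);


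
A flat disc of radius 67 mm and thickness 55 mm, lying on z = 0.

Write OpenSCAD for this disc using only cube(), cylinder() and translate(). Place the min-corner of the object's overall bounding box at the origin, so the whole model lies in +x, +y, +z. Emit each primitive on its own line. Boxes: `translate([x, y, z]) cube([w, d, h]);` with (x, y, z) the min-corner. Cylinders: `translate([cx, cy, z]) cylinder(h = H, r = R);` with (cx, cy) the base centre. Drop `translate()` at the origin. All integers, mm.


translate([67, 67, 0]) cylinder(h = 55, r = 67);


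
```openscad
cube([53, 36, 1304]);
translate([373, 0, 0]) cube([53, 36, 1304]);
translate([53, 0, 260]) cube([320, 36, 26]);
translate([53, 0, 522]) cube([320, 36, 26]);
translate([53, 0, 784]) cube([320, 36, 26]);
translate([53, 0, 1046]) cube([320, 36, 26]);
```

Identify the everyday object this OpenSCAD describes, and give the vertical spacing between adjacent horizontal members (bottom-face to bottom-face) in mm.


A ladder. The rung spacing is 262 mm.

Two tall 53×36 posts with 4 short bars between them — a ladder. Adjacent rungs sit at z = 260 and z = 522, so the spacing is 522 − 260 = 262 mm.


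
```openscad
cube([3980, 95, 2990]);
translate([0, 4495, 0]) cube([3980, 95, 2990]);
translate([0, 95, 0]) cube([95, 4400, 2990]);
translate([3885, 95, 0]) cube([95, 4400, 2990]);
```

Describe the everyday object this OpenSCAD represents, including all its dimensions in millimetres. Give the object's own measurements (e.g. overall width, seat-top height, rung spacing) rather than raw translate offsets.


The wall frame of a small rectangular building: four walls, each 2990 mm tall and 95 mm thick, enclosing a footprint 3980 mm (x) by 4590 mm (y) outside-to-outside, with no floor or roof. The front and back walls (the −y and +y sides) span the full width; the two side walls fit between them.


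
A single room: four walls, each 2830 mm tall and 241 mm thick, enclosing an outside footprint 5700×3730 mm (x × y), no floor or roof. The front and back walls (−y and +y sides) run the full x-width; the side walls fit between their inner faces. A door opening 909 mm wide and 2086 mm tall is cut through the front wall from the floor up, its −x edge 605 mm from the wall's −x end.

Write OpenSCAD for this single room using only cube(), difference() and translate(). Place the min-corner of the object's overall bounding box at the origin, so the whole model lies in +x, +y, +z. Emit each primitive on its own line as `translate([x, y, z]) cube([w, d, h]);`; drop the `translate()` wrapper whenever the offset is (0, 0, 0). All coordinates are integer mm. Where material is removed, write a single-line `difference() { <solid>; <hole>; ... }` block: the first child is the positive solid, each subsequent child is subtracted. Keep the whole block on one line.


difference() { cube([5700, 241, 2830]); translate([605, 0, 0]) cube([909, 241, 2086]); }
translate([0, 3489, 0]) cube([5700, 241, 2830]);
translate([0, 241, 0]) cube([241, 3248, 2830]);
translate([5459, 241, 0]) cube([241, 3248, 2830]);


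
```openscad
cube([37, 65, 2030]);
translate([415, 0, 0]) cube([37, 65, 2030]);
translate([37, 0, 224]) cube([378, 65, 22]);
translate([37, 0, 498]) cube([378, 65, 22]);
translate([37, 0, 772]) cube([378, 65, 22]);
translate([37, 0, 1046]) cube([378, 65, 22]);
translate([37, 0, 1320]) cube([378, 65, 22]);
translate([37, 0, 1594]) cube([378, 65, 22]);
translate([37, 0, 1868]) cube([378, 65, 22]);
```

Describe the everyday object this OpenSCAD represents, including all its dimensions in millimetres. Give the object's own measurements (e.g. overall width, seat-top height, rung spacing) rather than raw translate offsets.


A straight ladder. Two 37×65 mm vertical rails, 2030 mm tall, stand 452 mm apart (outside-to-outside) with their front faces coplanar on the −y side. 7 rungs, each 65 mm deep and 22 mm tall, span between the inner faces of the rails, front faces flush with the rails. The lowest rung's underside is at z = 224 mm and rungs are spaced 274 mm apart (underside to underside).


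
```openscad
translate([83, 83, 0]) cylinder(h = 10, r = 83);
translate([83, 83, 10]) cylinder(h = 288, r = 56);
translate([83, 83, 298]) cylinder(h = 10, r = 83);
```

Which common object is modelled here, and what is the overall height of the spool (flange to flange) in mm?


A spool. The overall height is 308 mm.

Three coaxial cylinders, large–small–large — a spool. Two 10 mm flanges and a 288 mm core give 10 + 288 + 10 = 308 mm.


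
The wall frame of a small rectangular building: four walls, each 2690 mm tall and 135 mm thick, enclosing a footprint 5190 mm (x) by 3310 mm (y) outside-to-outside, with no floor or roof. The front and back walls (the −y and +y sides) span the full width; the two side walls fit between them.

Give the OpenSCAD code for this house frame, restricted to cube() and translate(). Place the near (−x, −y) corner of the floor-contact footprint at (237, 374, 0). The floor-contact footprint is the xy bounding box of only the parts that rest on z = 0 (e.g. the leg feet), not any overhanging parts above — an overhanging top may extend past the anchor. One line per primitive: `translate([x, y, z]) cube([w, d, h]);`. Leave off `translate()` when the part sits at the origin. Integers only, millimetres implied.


translate([237, 374, 0]) cube([5190, 135, 2690]);
translate([237, 3549, 0]) cube([5190, 135, 2690]);
translate([237, 509, 0]) cube([135, 3040, 2690]);
translate([5292, 509, 0]) cube([135, 3040, 2690]);


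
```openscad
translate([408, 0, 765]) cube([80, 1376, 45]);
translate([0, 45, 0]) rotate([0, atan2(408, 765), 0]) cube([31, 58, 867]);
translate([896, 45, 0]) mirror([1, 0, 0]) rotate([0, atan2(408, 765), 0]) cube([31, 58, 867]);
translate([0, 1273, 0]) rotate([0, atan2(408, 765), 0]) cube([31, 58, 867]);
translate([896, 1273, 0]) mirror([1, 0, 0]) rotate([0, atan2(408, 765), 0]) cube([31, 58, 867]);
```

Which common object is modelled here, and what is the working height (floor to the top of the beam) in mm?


A sawhorse. The overall height is 810 mm.

A beam across two mirrored pairs of raked legs — a sawhorse. The beam's underside is at z = 765 (matching the legs' vertical rise in atan2(408, 765)) and the beam is 45 mm tall, so its top is at 765 + 45 = 810 mm. The raked legs top out at the beam's underside, so that is the highest point.


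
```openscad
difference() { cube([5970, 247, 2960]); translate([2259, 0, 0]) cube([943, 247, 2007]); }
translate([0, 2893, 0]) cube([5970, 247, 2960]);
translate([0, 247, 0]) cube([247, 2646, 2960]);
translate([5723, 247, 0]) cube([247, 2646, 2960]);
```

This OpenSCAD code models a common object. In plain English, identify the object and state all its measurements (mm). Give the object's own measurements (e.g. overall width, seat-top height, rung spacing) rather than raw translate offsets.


A single room: four walls, each 2960 mm tall and 247 mm thick, enclosing an outside footprint 5970×3140 mm (x × y), no floor or roof. The front and back walls (−y and +y sides) run the full x-width; the side walls fit between their inner faces. A door opening 943 mm wide and 2007 mm tall is cut through the front wall from the floor up, its −x edge 2259 mm from the wall's −x end.


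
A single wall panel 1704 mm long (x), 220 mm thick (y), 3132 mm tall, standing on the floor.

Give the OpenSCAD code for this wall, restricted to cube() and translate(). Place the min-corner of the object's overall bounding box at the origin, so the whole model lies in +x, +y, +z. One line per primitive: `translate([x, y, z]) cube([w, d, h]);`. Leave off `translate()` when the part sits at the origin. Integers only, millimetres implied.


cube([1704, 220, 3132]);


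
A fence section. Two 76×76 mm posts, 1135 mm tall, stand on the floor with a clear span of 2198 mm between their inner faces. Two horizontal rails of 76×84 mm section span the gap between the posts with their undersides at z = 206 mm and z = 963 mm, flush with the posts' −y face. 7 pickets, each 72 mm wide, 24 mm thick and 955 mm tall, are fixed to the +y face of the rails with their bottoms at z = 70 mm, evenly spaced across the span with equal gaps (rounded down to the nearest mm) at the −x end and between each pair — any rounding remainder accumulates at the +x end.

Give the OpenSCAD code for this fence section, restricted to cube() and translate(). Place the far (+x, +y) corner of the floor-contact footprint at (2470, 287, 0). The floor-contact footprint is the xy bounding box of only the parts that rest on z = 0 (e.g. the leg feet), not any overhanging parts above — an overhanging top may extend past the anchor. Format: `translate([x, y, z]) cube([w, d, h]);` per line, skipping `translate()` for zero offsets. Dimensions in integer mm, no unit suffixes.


translate([120, 211, 0]) cube([76, 76, 1135]);
translate([2394, 211, 0]) cube([76, 76, 1135]);
translate([196, 211, 206]) cube([2198, 76, 84]);
translate([196, 211, 963]) cube([2198, 76, 84]);
translate([407, 287, 70]) cube([72, 24, 955]);
translate([690, 287, 70]) cube([72, 24, 955]);
translate([973, 287, 70]) cube([72, 24, 955]);
translate([1256, 287, 70]) cube([72, 24, 955]);
translate([1539, 287, 70]) cube([72, 24, 955]);
translate([1822, 287, 70]) cube([72, 24, 955]);
translate([2105, 287, 70]) cube([72, 24, 955]);


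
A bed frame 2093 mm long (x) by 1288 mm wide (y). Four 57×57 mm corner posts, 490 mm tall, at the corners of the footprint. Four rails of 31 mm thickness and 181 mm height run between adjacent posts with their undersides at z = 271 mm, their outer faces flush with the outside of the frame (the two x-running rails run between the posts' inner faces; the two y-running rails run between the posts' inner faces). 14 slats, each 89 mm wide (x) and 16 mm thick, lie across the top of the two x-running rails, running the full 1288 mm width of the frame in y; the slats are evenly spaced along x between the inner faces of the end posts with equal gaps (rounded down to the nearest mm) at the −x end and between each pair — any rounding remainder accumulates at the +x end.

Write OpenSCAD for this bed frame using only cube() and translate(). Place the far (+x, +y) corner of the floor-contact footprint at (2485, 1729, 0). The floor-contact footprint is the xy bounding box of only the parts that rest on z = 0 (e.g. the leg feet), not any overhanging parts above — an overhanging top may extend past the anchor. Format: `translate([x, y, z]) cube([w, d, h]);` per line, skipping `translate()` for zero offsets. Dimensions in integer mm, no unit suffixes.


translate([392, 441, 0]) cube([57, 57, 490]);
translate([392, 1672, 0]) cube([57, 57, 490]);
translate([2428, 441, 0]) cube([57, 57, 490]);
translate([2428, 1672, 0]) cube([57, 57, 490]);
translate([449, 441, 271]) cube([1979, 31, 181]);
translate([449, 1698, 271]) cube([1979, 31, 181]);
translate([392, 498, 271]) cube([31, 1174, 181]);
translate([2454, 498, 271]) cube([31, 1174, 181]);
translate([497, 441, 452]) cube([89, 1288, 16]);
translate([634, 441, 452]) cube([89, 1288, 16]);
translate([771, 441, 452]) cube([89, 1288, 16]);
translate([908, 441, 452]) cube([89, 1288, 16]);
translate([1045, 441, 452]) cube([89, 1288, 16]);
translate([1182, 441, 452]) cube([89, 1288, 16]);
translate([1319, 441, 452]) cube([89, 1288, 16]);
translate([1456, 441, 452]) cube([89, 1288, 16]);
translate([1593, 441, 452]) cube([89, 1288, 16]);
translate([1730, 441, 452]) cube([89, 1288, 16]);
translate([1867, 441, 452]) cube([89, 1288, 16]);
translate([2004, 441, 452]) cube([89, 1288, 16]);
translate([2141, 441, 452]) cube([89, 1288, 16]);
translate([2278, 441, 452]) cube([89, 1288, 16]);


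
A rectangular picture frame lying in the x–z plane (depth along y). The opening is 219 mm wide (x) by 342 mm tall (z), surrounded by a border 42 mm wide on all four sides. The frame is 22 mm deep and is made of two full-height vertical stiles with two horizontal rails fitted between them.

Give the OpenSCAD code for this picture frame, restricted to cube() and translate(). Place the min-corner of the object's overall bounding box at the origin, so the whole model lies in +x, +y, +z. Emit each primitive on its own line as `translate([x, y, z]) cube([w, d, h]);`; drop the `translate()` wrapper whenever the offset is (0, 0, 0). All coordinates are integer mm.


cube([42, 22, 426]);
translate([261, 0, 0]) cube([42, 22, 426]);
translate([42, 0, 0]) cube([219, 22, 42]);
translate([42, 0, 384]) cube([219, 22, 42]);


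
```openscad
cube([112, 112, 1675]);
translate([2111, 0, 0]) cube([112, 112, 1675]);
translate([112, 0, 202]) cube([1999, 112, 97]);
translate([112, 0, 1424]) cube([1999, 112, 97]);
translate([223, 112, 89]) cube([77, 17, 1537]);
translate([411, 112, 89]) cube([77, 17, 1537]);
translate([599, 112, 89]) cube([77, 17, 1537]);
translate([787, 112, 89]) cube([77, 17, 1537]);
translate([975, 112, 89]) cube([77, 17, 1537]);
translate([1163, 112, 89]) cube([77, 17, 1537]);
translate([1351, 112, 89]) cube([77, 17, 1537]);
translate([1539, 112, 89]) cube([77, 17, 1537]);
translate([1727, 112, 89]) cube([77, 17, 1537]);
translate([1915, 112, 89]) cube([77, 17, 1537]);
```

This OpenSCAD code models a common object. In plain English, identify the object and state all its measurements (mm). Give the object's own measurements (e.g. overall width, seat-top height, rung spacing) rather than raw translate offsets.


A fence section. Two 112×112 mm posts, 1675 mm tall, stand on the floor with a clear span of 1999 mm between their inner faces. Two horizontal rails of 112×97 mm section span the gap between the posts with their undersides at z = 202 mm and z = 1424 mm, flush with the posts' −y face. 10 pickets, each 77 mm wide, 17 mm thick and 1537 mm tall, are fixed to the +y face of the rails with their bottoms at z = 89 mm, spaced across the span with a 111 mm gap after the −x post and between neighbouring pickets, with 119 mm left before the +x post.


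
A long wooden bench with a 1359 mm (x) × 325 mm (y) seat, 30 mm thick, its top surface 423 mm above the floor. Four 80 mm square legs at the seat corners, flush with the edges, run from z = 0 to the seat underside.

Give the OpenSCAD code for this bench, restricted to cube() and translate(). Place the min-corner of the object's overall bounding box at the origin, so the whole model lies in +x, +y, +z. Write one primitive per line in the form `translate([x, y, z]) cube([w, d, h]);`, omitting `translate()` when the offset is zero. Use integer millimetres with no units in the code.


translate([0, 0, 393]) cube([1359, 325, 30]);
cube([80, 80, 393]);
translate([0, 245, 0]) cube([80, 80, 393]);
translate([1279, 0, 0]) cube([80, 80, 393]);
translate([1279, 245, 0]) cube([80, 80, 393]);


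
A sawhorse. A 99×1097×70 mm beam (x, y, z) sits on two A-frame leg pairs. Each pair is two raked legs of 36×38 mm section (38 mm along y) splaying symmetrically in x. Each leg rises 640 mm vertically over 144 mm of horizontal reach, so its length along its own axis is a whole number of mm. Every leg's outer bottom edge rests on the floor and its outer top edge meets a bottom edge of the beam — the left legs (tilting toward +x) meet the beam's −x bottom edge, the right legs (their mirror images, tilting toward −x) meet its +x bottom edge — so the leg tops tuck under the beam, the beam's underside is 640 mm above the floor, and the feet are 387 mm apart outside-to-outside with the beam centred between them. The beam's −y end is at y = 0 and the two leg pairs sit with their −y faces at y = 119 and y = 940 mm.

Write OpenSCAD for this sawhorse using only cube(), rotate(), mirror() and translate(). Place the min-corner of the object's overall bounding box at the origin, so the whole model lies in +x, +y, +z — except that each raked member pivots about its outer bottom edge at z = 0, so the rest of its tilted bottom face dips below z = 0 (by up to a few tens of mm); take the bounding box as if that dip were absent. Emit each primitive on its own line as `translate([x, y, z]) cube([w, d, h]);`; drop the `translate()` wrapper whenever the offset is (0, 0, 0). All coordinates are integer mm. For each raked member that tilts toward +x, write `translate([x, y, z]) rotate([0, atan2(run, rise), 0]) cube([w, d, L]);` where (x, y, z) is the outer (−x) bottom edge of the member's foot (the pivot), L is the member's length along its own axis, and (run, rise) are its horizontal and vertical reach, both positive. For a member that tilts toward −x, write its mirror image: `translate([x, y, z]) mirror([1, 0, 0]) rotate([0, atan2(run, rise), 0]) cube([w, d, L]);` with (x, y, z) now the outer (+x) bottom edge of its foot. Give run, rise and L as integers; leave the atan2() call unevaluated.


translate([144, 0, 640]) cube([99, 1097, 70]);
translate([0, 119, 0]) rotate([0, atan2(144, 640), 0]) cube([36, 38, 656]);
translate([387, 119, 0]) mirror([1, 0, 0]) rotate([0, atan2(144, 640), 0]) cube([36, 38, 656]);
translate([0, 940, 0]) rotate([0, atan2(144, 640), 0]) cube([36, 38, 656]);
translate([387, 940, 0]) mirror([1, 0, 0]) rotate([0, atan2(144, 640), 0]) cube([36, 38, 656]);


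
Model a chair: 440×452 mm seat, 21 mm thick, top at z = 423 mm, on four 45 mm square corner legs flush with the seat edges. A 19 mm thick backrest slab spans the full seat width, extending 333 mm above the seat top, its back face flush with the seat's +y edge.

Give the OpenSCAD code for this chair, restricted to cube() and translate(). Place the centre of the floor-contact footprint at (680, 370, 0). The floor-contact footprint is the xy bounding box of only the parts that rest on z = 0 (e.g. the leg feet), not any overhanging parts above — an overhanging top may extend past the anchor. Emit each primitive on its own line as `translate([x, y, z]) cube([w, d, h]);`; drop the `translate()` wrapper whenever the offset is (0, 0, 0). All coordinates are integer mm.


translate([460, 144, 402]) cube([440, 452, 21]);
translate([460, 144, 0]) cube([45, 45, 402]);
translate([855, 144, 0]) cube([45, 45, 402]);
translate([460, 551, 0]) cube([45, 45, 402]);
translate([855, 551, 0]) cube([45, 45, 402]);
translate([460, 577, 423]) cube([440, 19, 333]);


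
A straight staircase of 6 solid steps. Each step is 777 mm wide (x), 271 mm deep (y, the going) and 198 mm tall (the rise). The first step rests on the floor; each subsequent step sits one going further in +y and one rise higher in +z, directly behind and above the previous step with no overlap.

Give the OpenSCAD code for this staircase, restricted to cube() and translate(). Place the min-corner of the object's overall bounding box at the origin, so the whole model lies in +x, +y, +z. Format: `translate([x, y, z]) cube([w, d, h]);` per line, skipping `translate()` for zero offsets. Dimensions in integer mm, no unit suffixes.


cube([777, 271, 198]);
translate([0, 271, 198]) cube([777, 271, 198]);
translate([0, 542, 396]) cube([777, 271, 198]);
translate([0, 813, 594]) cube([777, 271, 198]);
translate([0, 1084, 792]) cube([777, 271, 198]);
translate([0, 1355, 990]) cube([777, 271, 198]);


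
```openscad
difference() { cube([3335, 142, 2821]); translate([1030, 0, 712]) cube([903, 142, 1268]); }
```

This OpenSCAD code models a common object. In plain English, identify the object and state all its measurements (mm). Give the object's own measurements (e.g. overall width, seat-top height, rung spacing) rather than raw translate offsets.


A wall 3335 mm long (x), 142 mm thick (y), 2821 mm tall, with a rectangular window opening cut through it. The opening is 903 mm wide and 1268 mm tall; its sill is at z = 712 mm and its near (−x) edge is 1030 mm from the wall's −x end. The opening passes through the full wall thickness.


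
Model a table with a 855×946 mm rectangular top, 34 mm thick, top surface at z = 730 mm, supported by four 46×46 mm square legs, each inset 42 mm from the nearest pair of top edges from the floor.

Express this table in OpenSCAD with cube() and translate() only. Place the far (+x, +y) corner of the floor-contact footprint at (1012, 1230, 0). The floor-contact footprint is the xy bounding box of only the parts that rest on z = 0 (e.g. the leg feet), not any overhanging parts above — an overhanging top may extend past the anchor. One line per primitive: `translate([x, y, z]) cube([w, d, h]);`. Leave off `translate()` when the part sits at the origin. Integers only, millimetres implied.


// leg_h = 730 - 34 = 696
translate([199, 326, 696]) cube([855, 946, 34]);
translate([241, 368, 0]) cube([46, 46, 696]);
translate([966, 368, 0]) cube([46, 46, 696]);
translate([241, 1184, 0]) cube([46, 46, 696]);
translate([966, 1184, 0]) cube([46, 46, 696]);


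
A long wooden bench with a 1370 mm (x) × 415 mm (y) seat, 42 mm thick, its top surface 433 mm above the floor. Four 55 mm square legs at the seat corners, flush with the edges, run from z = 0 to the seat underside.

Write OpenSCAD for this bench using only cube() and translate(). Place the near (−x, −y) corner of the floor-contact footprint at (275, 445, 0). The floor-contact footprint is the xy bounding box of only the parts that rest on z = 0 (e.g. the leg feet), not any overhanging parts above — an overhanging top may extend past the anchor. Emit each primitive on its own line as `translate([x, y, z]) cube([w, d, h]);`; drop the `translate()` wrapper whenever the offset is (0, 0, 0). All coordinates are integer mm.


// leg_h = 433 − 42 = 391
translate([275, 445, 391]) cube([1370, 415, 42]);
translate([275, 445, 0]) cube([55, 55, 391]);
translate([275, 805, 0]) cube([55, 55, 391]);
translate([1590, 445, 0]) cube([55, 55, 391]);
translate([1590, 805, 0]) cube([55, 55, 391]);


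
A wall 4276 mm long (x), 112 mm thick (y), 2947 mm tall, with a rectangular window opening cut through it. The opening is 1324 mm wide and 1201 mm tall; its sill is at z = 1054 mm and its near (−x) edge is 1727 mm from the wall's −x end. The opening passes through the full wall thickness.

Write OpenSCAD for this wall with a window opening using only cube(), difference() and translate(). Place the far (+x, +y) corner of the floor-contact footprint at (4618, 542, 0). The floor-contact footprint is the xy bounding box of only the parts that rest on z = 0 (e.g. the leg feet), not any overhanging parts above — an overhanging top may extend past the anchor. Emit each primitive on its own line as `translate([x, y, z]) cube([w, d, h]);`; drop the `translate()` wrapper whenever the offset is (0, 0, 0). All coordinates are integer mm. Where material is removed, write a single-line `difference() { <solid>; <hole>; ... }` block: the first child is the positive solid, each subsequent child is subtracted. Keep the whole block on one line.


difference() { translate([342, 430, 0]) cube([4276, 112, 2947]); translate([2069, 430, 1054]) cube([1324, 112, 1201]); }


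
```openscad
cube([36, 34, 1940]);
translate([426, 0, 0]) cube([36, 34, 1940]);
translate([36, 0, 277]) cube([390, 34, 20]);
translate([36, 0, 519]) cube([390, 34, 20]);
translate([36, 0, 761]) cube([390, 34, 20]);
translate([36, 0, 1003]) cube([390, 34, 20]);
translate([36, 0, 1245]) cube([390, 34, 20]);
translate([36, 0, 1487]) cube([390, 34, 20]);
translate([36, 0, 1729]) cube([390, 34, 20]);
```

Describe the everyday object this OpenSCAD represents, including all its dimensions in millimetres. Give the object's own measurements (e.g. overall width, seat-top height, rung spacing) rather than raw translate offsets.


A straight ladder. Two 36×34 mm vertical rails, 1940 mm tall, stand 462 mm apart (outside-to-outside) with their front faces coplanar on the −y side. 7 rungs, each 34 mm deep and 20 mm tall, span between the inner faces of the rails, front faces flush with the rails. The lowest rung's underside is at z = 277 mm and rungs are spaced 242 mm apart (underside to underside).


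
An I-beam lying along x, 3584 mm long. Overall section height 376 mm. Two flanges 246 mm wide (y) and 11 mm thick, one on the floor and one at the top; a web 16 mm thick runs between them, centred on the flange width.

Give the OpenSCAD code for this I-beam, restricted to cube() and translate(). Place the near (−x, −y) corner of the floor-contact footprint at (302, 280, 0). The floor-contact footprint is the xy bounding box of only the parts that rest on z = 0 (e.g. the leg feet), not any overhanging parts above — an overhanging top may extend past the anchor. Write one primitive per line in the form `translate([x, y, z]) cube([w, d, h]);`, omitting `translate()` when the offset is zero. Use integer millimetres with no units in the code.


translate([302, 280, 0]) cube([3584, 246, 11]);
translate([302, 395, 11]) cube([3584, 16, 354]);
translate([302, 280, 365]) cube([3584, 246, 11]);


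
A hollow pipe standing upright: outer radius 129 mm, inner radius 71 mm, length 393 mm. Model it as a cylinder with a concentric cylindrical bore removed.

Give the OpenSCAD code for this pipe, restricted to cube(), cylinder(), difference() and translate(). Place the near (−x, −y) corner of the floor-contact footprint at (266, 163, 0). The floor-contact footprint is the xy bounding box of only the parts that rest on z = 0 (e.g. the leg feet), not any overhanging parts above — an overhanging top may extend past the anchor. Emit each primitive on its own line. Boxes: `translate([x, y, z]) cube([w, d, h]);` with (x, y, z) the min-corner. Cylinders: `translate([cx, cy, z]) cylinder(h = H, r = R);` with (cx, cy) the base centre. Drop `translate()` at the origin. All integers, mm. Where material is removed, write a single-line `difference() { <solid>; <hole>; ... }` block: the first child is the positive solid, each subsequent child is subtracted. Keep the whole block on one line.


difference() { translate([395, 292, 0]) cylinder(h = 393, r = 129); translate([395, 292, 0]) cylinder(h = 393, r = 71); }


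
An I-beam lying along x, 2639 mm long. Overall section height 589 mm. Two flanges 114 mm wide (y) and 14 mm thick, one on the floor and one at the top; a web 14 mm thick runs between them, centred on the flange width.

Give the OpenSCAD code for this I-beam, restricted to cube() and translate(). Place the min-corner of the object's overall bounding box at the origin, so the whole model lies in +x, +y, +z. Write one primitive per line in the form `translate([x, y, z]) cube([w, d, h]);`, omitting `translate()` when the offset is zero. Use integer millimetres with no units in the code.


cube([2639, 114, 14]);
translate([0, 50, 14]) cube([2639, 14, 561]);
translate([0, 0, 575]) cube([2639, 114, 14]);


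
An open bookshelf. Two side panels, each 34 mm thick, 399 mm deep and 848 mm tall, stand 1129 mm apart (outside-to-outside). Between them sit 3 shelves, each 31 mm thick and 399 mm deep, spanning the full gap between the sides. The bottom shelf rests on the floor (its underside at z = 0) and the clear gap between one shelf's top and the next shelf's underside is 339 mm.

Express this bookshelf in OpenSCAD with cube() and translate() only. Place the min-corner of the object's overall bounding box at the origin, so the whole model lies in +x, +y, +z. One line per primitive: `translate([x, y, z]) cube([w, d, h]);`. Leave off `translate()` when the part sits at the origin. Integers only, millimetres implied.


cube([34, 399, 848]);
translate([1095, 0, 0]) cube([34, 399, 848]);
translate([34, 0, 0]) cube([1061, 399, 31]);
translate([34, 0, 370]) cube([1061, 399, 31]);
translate([34, 0, 740]) cube([1061, 399, 31]);


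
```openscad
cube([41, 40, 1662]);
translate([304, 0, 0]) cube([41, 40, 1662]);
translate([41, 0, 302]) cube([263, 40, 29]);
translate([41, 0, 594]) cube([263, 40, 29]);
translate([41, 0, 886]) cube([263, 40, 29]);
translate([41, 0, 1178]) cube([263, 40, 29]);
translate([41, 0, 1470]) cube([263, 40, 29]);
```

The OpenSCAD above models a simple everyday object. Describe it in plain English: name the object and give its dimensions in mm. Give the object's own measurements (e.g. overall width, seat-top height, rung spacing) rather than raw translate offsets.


A straight ladder. Two 41×40 mm vertical rails, 1662 mm tall, stand 345 mm apart (outside-to-outside) with their front faces coplanar on the −y side. 5 rungs, each 40 mm deep and 29 mm tall, span between the inner faces of the rails, front faces flush with the rails. The lowest rung's underside is at z = 302 mm and rungs are spaced 292 mm apart (underside to underside).


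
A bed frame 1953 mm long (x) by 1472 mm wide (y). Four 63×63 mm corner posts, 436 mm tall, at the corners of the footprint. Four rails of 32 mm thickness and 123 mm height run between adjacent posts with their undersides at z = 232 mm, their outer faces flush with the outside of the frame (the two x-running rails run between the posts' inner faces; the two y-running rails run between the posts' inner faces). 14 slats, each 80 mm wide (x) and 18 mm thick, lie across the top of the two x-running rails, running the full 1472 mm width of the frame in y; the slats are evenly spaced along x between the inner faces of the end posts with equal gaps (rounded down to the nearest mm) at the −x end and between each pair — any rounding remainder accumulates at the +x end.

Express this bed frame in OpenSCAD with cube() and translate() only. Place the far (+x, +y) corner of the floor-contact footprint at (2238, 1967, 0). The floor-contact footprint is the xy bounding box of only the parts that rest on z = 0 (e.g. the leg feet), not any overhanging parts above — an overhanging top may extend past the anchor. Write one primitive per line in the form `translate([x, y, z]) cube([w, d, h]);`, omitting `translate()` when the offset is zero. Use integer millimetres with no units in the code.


// slat z = rail_z + rail_h = 232 + 123 = 355
// slat gap = ⌊(1827 − 14·80) / 15⌋ = 47
translate([285, 495, 0]) cube([63, 63, 436]);
translate([285, 1904, 0]) cube([63, 63, 436]);
translate([2175, 495, 0]) cube([63, 63, 436]);
translate([2175, 1904, 0]) cube([63, 63, 436]);
translate([348, 495, 232]) cube([1827, 32, 123]);
translate([348, 1935, 232]) cube([1827, 32, 123]);
translate([285, 558, 232]) cube([32, 1346, 123]);
translate([2206, 558, 232]) cube([32, 1346, 123]);
translate([395, 495, 355]) cube([80, 1472, 18]);
translate([522, 495, 355]) cube([80, 1472, 18]);
translate([649, 495, 355]) cube([80, 1472, 18]);
translate([776, 495, 355]) cube([80, 1472, 18]);
translate([903, 495, 355]) cube([80, 1472, 18]);
translate([1030, 495, 355]) cube([80, 1472, 18]);
translate([1157, 495, 355]) cube([80, 1472, 18]);
translate([1284, 495, 355]) cube([80, 1472, 18]);
translate([1411, 495, 355]) cube([80, 1472, 18]);
translate([1538, 495, 355]) cube([80, 1472, 18]);
translate([1665, 495, 355]) cube([80, 1472, 18]);
translate([1792, 495, 355]) cube([80, 1472, 18]);
translate([1919, 495, 355]) cube([80, 1472, 18]);
translate([2046, 495, 355]) cube([80, 1472, 18]);
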